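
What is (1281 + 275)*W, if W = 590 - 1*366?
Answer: 348544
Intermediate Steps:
W = 224 (W = 590 - 366 = 224)
(1281 + 275)*W = (1281 + 275)*224 = 1556*224 = 348544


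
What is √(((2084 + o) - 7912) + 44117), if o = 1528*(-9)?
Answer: √24537 ≈ 156.64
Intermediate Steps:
o = -13752
√(((2084 + o) - 7912) + 44117) = √(((2084 - 13752) - 7912) + 44117) = √((-11668 - 7912) + 44117) = √(-19580 + 44117) = √24537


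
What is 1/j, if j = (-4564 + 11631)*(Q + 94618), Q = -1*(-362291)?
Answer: 1/3228975903 ≈ 3.0970e-10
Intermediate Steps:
Q = 362291
j = 3228975903 (j = (-4564 + 11631)*(362291 + 94618) = 7067*456909 = 3228975903)
1/j = 1/3228975903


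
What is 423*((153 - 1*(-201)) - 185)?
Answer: 71487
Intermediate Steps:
423*((153 - 1*(-201)) - 185) = 423*((153 + 201) - 185) = 423*(354 - 185) = 423*169 = 71487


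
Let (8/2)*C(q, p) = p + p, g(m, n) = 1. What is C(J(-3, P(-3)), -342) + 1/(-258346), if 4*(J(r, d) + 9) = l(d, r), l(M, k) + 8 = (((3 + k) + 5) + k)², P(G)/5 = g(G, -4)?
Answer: -44177167/258346 ≈ -171.00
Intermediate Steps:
P(G) = 5 (P(G) = 5*1 = 5)
l(M, k) = -8 + (8 + 2*k)² (l(M, k) = -8 + (((3 + k) + 5) + k)² = -8 + ((8 + k) + k)² = -8 + (8 + 2*k)²)
J(r, d) = -11 + (4 + r)² (J(r, d) = -9 + (-8 + 4*(4 + r)²)/4 = -9 + (-2 + (4 + r)²) = -11 + (4 + r)²)
C(q, p) = p/2 (C(q, p) = (p + p)/4 = (2*p)/4 = p/2)
C(J(-3, P(-3)), -342) + 1/(-258346) = (½)*(-342) + 1/(-258346) = -171 - 1/258346 = -44177167/258346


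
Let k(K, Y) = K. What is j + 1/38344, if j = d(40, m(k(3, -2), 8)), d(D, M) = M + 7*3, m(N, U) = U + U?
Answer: 1418729/38344 ≈ 37.000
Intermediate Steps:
m(N, U) = 2*U
d(D, M) = 21 + M (d(D, M) = M + 21 = 21 + M)
j = 37 (j = 21 + 2*8 = 21 + 16 = 37)
j + 1/38344 = 37 + 1/38344 = 1418729/38344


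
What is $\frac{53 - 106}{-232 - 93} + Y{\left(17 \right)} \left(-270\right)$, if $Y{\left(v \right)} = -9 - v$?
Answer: $\frac{2281553}{325} \approx 7020.2$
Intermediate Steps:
$\frac{53 - 106}{-232 - 93} + Y{\left(17 \right)} \left(-270\right) = \frac{53 - 106}{-232 - 93} + \left(-9 - 17\right) \left(-270\right) = - \frac{53}{-325} + \left(-9 - 17\right) \left(-270\right) = \left(-53\right) \left(- \frac{1}{325}\right) - -7020 = \frac{53}{325} + 7020 = \frac{2281553}{325}$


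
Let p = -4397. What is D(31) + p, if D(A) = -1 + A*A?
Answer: -3437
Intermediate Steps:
D(A) = -1 + A²
D(31) + p = (-1 + 31²) - 4397 = (-1 + 961) - 4397 = 960 - 4397 = -3437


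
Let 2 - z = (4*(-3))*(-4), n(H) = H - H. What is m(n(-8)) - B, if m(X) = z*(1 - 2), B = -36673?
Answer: 36719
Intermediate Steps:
n(H) = 0
z = -46 (z = 2 - 4*(-3)*(-4) = 2 - (-12)*(-4) = 2 - 1*48 = 2 - 48 = -46)
m(X) = 46 (m(X) = -46*(1 - 2) = -46*(-1) = 46)
m(n(-8)) - B = 46 - 1*(-36673) = 46 + 36673 = 36719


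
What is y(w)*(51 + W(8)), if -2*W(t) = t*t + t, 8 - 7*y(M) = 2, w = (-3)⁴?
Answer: 90/7 ≈ 12.857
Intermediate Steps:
w = 81
y(M) = 6/7 (y(M) = 8/7 - ⅐*2 = 8/7 - 2/7 = 6/7)
W(t) = -t/2 - t²/2 (W(t) = -(t*t + t)/2 = -(t² + t)/2 = -(t + t²)/2 = -t/2 - t²/2)
y(w)*(51 + W(8)) = 6*(51 - ½*8*(1 + 8))/7 = 6*(51 - ½*8*9)/7 = 6*(51 - 36)/7 = (6/7)*15 = 90/7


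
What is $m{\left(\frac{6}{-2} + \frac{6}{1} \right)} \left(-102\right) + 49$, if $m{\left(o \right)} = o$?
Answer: $-257$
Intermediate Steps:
$m{\left(\frac{6}{-2} + \frac{6}{1} \right)} \left(-102\right) + 49 = \left(\frac{6}{-2} + \frac{6}{1}\right) \left(-102\right) + 49 = \left(6 \left(- \frac{1}{2}\right) + 6 \cdot 1\right) \left(-102\right) + 49 = \left(-3 + 6\right) \left(-102\right) + 49 = 3 \left(-102\right) + 49 = -306 + 49 = -257$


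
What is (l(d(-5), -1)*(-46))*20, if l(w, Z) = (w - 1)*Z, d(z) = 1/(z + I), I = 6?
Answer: 0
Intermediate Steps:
d(z) = 1/(6 + z) (d(z) = 1/(z + 6) = 1/(6 + z))
l(w, Z) = Z*(-1 + w) (l(w, Z) = (-1 + w)*Z = Z*(-1 + w))
(l(d(-5), -1)*(-46))*20 = (-(-1 + 1/(6 - 5))*(-46))*20 = (-(-1 + 1/1)*(-46))*20 = (-(-1 + 1)*(-46))*20 = (-1*0*(-46))*20 = (0*(-46))*20 = 0*20 = 0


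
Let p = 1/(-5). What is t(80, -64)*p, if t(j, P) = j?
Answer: -16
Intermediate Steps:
p = -1/5 ≈ -0.20000
t(80, -64)*p = 80*(-1/5) = -16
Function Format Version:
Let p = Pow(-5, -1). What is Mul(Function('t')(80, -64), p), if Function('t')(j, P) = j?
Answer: -16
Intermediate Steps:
p = Rational(-1, 5) ≈ -0.20000
Mul(Function('t')(80, -64), p) = Mul(80, Rational(-1, 5)) = -16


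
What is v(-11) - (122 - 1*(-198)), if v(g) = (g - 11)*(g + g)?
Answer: 164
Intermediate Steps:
v(g) = 2*g*(-11 + g) (v(g) = (-11 + g)*(2*g) = 2*g*(-11 + g))
v(-11) - (122 - 1*(-198)) = 2*(-11)*(-11 - 11) - (122 - 1*(-198)) = 2*(-11)*(-22) - (122 + 198) = 484 - 1*320 = 484 - 320 = 164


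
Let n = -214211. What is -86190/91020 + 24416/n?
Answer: -689506347/649916174 ≈ -1.0609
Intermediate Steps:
-86190/91020 + 24416/n = -86190/91020 + 24416/(-214211) = -86190*1/91020 + 24416*(-1/214211) = -2873/3034 - 24416/214211 = -689506347/649916174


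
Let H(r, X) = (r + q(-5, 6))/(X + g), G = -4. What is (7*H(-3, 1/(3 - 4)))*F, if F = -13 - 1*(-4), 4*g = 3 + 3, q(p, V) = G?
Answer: 882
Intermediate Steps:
q(p, V) = -4
g = 3/2 (g = (3 + 3)/4 = (¼)*6 = 3/2 ≈ 1.5000)
F = -9 (F = -13 + 4 = -9)
H(r, X) = (-4 + r)/(3/2 + X) (H(r, X) = (r - 4)/(X + 3/2) = (-4 + r)/(3/2 + X))
(7*H(-3, 1/(3 - 4)))*F = (7*(2*(-4 - 3)/(3 + 2/(3 - 4))))*(-9) = (7*(2*(-7)/(3 + 2/(-1))))*(-9) = (7*(2*(-7)/(3 + 2*(-1))))*(-9) = (7*(2*(-7)/(3 - 2)))*(-9) = (7*(2*(-7)/1))*(-9) = (7*(2*1*(-7)))*(-9) = (7*(-14))*(-9) = -98*(-9) = 882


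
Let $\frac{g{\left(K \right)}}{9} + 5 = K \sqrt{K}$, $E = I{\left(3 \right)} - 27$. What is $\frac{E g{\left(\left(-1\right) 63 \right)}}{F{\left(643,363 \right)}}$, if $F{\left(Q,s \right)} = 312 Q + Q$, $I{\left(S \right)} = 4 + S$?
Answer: $\frac{900}{201259} + \frac{34020 i \sqrt{7}}{201259} \approx 0.0044719 + 0.44723 i$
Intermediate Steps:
$E = -20$ ($E = \left(4 + 3\right) - 27 = 7 - 27 = -20$)
$g{\left(K \right)} = -45 + 9 K^{\frac{3}{2}}$ ($g{\left(K \right)} = -45 + 9 K \sqrt{K} = -45 + 9 K^{\frac{3}{2}}$)
$F{\left(Q,s \right)} = 313 Q$
$\frac{E g{\left(\left(-1\right) 63 \right)}}{F{\left(643,363 \right)}} = \frac{\left(-20\right) \left(-45 + 9 \left(\left(-1\right) 63\right)^{\frac{3}{2}}\right)}{313 \cdot 643} = \frac{\left(-20\right) \left(-45 + 9 \left(-63\right)^{\frac{3}{2}}\right)}{201259} = - 20 \left(-45 + 9 \left(- 189 i \sqrt{7}\right)\right) \frac{1}{201259} = - 20 \left(-45 - 1701 i \sqrt{7}\right) \frac{1}{201259} = \left(900 + 34020 i \sqrt{7}\right) \frac{1}{201259} = \frac{900}{201259} + \frac{34020 i \sqrt{7}}{201259}$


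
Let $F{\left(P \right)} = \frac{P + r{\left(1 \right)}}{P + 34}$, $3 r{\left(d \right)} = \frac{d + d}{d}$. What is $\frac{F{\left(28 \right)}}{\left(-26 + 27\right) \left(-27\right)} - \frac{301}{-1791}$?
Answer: $\frac{75422}{499689} \approx 0.15094$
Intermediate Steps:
$r{\left(d \right)} = \frac{2}{3}$ ($r{\left(d \right)} = \frac{\left(d + d\right) \frac{1}{d}}{3} = \frac{2 d \frac{1}{d}}{3} = \frac{1}{3} \cdot 2 = \frac{2}{3}$)
$F{\left(P \right)} = \frac{\frac{2}{3} + P}{34 + P}$ ($F{\left(P \right)} = \frac{P + \frac{2}{3}}{P + 34} = \frac{\frac{2}{3} + P}{34 + P}$)
$\frac{F{\left(28 \right)}}{\left(-26 + 27\right) \left(-27\right)} - \frac{301}{-1791} = \frac{\frac{1}{34 + 28} \left(\frac{2}{3} + 28\right)}{\left(-26 + 27\right) \left(-27\right)} - \frac{301}{-1791} = \frac{\frac{1}{62} \cdot \frac{86}{3}}{1 \left(-27\right)} - - \frac{301}{1791} = \frac{\frac{1}{62} \cdot \frac{86}{3}}{-27} + \frac{301}{1791} = \frac{43}{93} \left(- \frac{1}{27}\right) + \frac{301}{1791} = - \frac{43}{2511} + \frac{301}{1791} = \frac{75422}{499689}$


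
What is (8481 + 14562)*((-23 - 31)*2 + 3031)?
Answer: 67354689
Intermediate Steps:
(8481 + 14562)*((-23 - 31)*2 + 3031) = 23043*(-54*2 + 3031) = 23043*(-108 + 3031) = 23043*2923 = 67354689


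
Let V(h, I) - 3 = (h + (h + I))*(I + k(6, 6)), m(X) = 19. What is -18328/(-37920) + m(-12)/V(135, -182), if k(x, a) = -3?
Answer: 470893/976620 ≈ 0.48217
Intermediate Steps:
V(h, I) = 3 + (-3 + I)*(I + 2*h) (V(h, I) = 3 + (h + (h + I))*(I - 3) = 3 + (h + (I + h))*(-3 + I) = 3 + (I + 2*h)*(-3 + I) = 3 + (-3 + I)*(I + 2*h))
-18328/(-37920) + m(-12)/V(135, -182) = -18328/(-37920) + 19/(3 + (-182)² - 6*135 - 3*(-182) + 2*(-182)*135) = -18328*(-1/37920) + 19/(3 + 33124 - 810 + 546 - 49140) = 29/60 + 19/(-16277) = 29/60 + 19*(-1/16277) = 29/60 - 19/16277 = 470893/976620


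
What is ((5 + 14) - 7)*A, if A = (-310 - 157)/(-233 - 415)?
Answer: 467/54 ≈ 8.6481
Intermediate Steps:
A = 467/648 (A = -467/(-648) = -467*(-1/648) = 467/648 ≈ 0.72068)
((5 + 14) - 7)*A = ((5 + 14) - 7)*(467/648) = (19 - 7)*(467/648) = 12*(467/648) = 467/54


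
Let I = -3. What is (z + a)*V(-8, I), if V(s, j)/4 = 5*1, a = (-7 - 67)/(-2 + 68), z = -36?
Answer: -24500/33 ≈ -742.42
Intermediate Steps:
a = -37/33 (a = -74/66 = -74*1/66 = -37/33 ≈ -1.1212)
V(s, j) = 20 (V(s, j) = 4*(5*1) = 4*5 = 20)
(z + a)*V(-8, I) = (-36 - 37/33)*20 = -1225/33*20 = -24500/33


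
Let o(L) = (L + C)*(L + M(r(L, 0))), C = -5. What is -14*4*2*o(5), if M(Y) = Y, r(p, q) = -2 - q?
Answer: 0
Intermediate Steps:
o(L) = (-5 + L)*(-2 + L) (o(L) = (L - 5)*(L + (-2 - 1*0)) = (-5 + L)*(L + (-2 + 0)) = (-5 + L)*(L - 2) = (-5 + L)*(-2 + L))
-14*4*2*o(5) = -14*4*2*(10 + 5² - 7*5) = -112*(10 + 25 - 35) = -112*0 = -14*0 = 0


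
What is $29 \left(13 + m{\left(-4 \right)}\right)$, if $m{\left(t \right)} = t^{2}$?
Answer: $841$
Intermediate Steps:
$29 \left(13 + m{\left(-4 \right)}\right) = 29 \left(13 + \left(-4\right)^{2}\right) = 29 \left(13 + 16\right) = 29 \cdot 29 = 841$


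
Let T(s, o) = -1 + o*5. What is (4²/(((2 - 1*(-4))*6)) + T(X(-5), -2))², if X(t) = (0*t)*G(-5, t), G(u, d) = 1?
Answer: 9025/81 ≈ 111.42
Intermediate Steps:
X(t) = 0 (X(t) = (0*t)*1 = 0*1 = 0)
T(s, o) = -1 + 5*o
(4²/(((2 - 1*(-4))*6)) + T(X(-5), -2))² = (4²/(((2 - 1*(-4))*6)) + (-1 + 5*(-2)))² = (16/(((2 + 4)*6)) + (-1 - 10))² = (16/((6*6)) - 11)² = (16/36 - 11)² = (16*(1/36) - 11)² = (4/9 - 11)² = (-95/9)² = 9025/81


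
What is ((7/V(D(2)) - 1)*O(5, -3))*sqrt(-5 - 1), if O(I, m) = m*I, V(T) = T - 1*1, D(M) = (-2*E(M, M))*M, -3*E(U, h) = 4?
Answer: -120*I*sqrt(6)/13 ≈ -22.611*I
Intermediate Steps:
E(U, h) = -4/3 (E(U, h) = -1/3*4 = -4/3)
D(M) = 8*M/3 (D(M) = (-2*(-4/3))*M = 8*M/3)
V(T) = -1 + T (V(T) = T - 1 = -1 + T)
O(I, m) = I*m
((7/V(D(2)) - 1)*O(5, -3))*sqrt(-5 - 1) = ((7/(-1 + (8/3)*2) - 1)*(5*(-3)))*sqrt(-5 - 1) = ((7/(-1 + 16/3) - 1)*(-15))*sqrt(-6) = ((7/(13/3) - 1)*(-15))*(I*sqrt(6)) = ((7*(3/13) - 1)*(-15))*(I*sqrt(6)) = ((21/13 - 1)*(-15))*(I*sqrt(6)) = ((8/13)*(-15))*(I*sqrt(6)) = -120*I*sqrt(6)/13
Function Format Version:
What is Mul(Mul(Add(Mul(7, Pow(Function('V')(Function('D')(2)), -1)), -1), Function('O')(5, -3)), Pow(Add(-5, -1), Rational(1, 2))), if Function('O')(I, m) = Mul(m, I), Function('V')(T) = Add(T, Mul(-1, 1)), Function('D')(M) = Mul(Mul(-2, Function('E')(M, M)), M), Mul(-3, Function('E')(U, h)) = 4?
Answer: Mul(Rational(-120, 13), I, Pow(6, Rational(1, 2))) ≈ Mul(-22.611, I)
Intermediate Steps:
Function('E')(U, h) = Rational(-4, 3) (Function('E')(U, h) = Mul(Rational(-1, 3), 4) = Rational(-4, 3))
Function('D')(M) = Mul(Rational(8, 3), M) (Function('D')(M) = Mul(Mul(-2, Rational(-4, 3)), M) = Mul(Rational(8, 3), M))
Function('V')(T) = Add(-1, T) (Function('V')(T) = Add(T, -1) = Add(-1, T))
Function('O')(I, m) = Mul(I, m)
Mul(Mul(Add(Mul(7, Pow(Function('V')(Function('D')(2)), -1)), -1), Function('O')(5, -3)), Pow(Add(-5, -1), Rational(1, 2))) = Mul(Mul(Add(Mul(7, Pow(Add(-1, Mul(Rational(8, 3), 2)), -1)), -1), Mul(5, -3)), Pow(Add(-5, -1), Rational(1, 2))) = Mul(Mul(Add(Mul(7, Pow(Add(-1, Rational(16, 3)), -1)), -1), -15), Pow(-6, Rational(1, 2))) = Mul(Mul(Add(Mul(7, Pow(Rational(13, 3), -1)), -1), -15), Mul(I, Pow(6, Rational(1, 2)))) = Mul(Mul(Add(Mul(7, Rational(3, 13)), -1), -15), Mul(I, Pow(6, Rational(1, 2)))) = Mul(Mul(Add(Rational(21, 13), -1), -15), Mul(I, Pow(6, Rational(1, 2)))) = Mul(Mul(Rational(8, 13), -15), Mul(I, Pow(6, Rational(1, 2)))) = Mul(Rational(-120, 13), Mul(I, Pow(6, Rational(1, 2)))) = Mul(Rational(-120, 13), I, Pow(6, Rational(1, 2)))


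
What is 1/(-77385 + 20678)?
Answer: -1/56707 ≈ -1.7635e-5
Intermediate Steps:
1/(-77385 + 20678) = 1/(-56707) = -1/56707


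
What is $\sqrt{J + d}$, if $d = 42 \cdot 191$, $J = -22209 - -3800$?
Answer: $i \sqrt{10387} \approx 101.92 i$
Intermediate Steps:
$J = -18409$ ($J = -22209 + 3800 = -18409$)
$d = 8022$
$\sqrt{J + d} = \sqrt{-18409 + 8022} = \sqrt{-10387} = i \sqrt{10387}$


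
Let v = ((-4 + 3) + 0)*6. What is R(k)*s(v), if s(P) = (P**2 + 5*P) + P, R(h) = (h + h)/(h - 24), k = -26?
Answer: 0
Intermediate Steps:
R(h) = 2*h/(-24 + h) (R(h) = (2*h)/(-24 + h) = 2*h/(-24 + h))
v = -6 (v = (-1 + 0)*6 = -1*6 = -6)
s(P) = P**2 + 6*P
R(k)*s(v) = (2*(-26)/(-24 - 26))*(-6*(6 - 6)) = (2*(-26)/(-50))*(-6*0) = (2*(-26)*(-1/50))*0 = (26/25)*0 = 0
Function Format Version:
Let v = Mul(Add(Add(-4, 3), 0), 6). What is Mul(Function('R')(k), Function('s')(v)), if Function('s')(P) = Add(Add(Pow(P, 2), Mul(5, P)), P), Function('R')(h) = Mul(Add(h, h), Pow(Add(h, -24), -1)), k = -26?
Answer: 0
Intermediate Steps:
Function('R')(h) = Mul(2, h, Pow(Add(-24, h), -1)) (Function('R')(h) = Mul(Mul(2, h), Pow(Add(-24, h), -1)) = Mul(2, h, Pow(Add(-24, h), -1)))
v = -6 (v = Mul(Add(-1, 0), 6) = Mul(-1, 6) = -6)
Function('s')(P) = Add(Pow(P, 2), Mul(6, P))
Mul(Function('R')(k), Function('s')(v)) = Mul(Mul(2, -26, Pow(Add(-24, -26), -1)), Mul(-6, Add(6, -6))) = Mul(Mul(2, -26, Pow(-50, -1)), Mul(-6, 0)) = Mul(Mul(2, -26, Rational(-1, 50)), 0) = Mul(Rational(26, 25), 0) = 0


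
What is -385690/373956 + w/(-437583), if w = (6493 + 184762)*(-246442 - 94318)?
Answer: 4061885296574255/27272798058 ≈ 1.4894e+5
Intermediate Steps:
w = -65172053800 (w = 191255*(-340760) = -65172053800)
-385690/373956 + w/(-437583) = -385690/373956 - 65172053800/(-437583) = -385690*1/373956 - 65172053800*(-1/437583) = -192845/186978 + 65172053800/437583 = 4061885296574255/27272798058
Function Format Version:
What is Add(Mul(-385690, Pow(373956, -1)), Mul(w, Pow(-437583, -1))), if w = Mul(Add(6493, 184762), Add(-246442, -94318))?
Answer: Rational(4061885296574255, 27272798058) ≈ 1.4894e+5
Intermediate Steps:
w = -65172053800 (w = Mul(191255, -340760) = -65172053800)
Add(Mul(-385690, Pow(373956, -1)), Mul(w, Pow(-437583, -1))) = Add(Mul(-385690, Pow(373956, -1)), Mul(-65172053800, Pow(-437583, -1))) = Add(Mul(-385690, Rational(1, 373956)), Mul(-65172053800, Rational(-1, 437583))) = Add(Rational(-192845, 186978), Rational(65172053800, 437583)) = Rational(4061885296574255, 27272798058)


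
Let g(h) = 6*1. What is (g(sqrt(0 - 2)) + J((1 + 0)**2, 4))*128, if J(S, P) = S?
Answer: 896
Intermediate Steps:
g(h) = 6
(g(sqrt(0 - 2)) + J((1 + 0)**2, 4))*128 = (6 + (1 + 0)**2)*128 = (6 + 1**2)*128 = (6 + 1)*128 = 7*128 = 896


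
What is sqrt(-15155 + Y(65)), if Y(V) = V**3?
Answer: 93*sqrt(30) ≈ 509.38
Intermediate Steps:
sqrt(-15155 + Y(65)) = sqrt(-15155 + 65**3) = sqrt(-15155 + 274625) = sqrt(259470) = 93*sqrt(30)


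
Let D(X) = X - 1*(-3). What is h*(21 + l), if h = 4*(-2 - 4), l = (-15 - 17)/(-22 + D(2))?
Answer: -9336/17 ≈ -549.18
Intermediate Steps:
D(X) = 3 + X (D(X) = X + 3 = 3 + X)
l = 32/17 (l = (-15 - 17)/(-22 + (3 + 2)) = -32/(-22 + 5) = -32/(-17) = -32*(-1/17) = 32/17 ≈ 1.8824)
h = -24 (h = 4*(-6) = -24)
h*(21 + l) = -24*(21 + 32/17) = -24*389/17 = -9336/17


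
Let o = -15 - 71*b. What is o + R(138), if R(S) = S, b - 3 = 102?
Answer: -7332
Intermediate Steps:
b = 105 (b = 3 + 102 = 105)
o = -7470 (o = -15 - 71*105 = -15 - 7455 = -7470)
o + R(138) = -7470 + 138 = -7332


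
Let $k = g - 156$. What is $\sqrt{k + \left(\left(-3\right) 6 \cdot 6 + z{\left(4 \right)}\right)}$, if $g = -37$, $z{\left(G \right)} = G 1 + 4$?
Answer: $i \sqrt{293} \approx 17.117 i$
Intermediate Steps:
$z{\left(G \right)} = 4 + G$ ($z{\left(G \right)} = G + 4 = 4 + G$)
$k = -193$ ($k = -37 - 156 = -193$)
$\sqrt{k + \left(\left(-3\right) 6 \cdot 6 + z{\left(4 \right)}\right)} = \sqrt{-193 + \left(\left(-3\right) 6 \cdot 6 + \left(4 + 4\right)\right)} = \sqrt{-193 + \left(\left(-18\right) 6 + 8\right)} = \sqrt{-193 + \left(-108 + 8\right)} = \sqrt{-193 - 100} = \sqrt{-293} = i \sqrt{293}$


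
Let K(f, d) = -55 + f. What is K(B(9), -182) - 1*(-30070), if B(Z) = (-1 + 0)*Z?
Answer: 30006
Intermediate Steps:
B(Z) = -Z
K(B(9), -182) - 1*(-30070) = (-55 - 1*9) - 1*(-30070) = (-55 - 9) + 30070 = -64 + 30070 = 30006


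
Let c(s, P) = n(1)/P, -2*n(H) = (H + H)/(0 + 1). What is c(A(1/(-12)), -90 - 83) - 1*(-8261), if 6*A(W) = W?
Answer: 1429154/173 ≈ 8261.0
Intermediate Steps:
A(W) = W/6
n(H) = -H (n(H) = -(H + H)/(2*(0 + 1)) = -2*H/(2*1) = -2*H/2 = -H)
c(s, P) = -1/P (c(s, P) = (-1*1)/P = -1/P)
c(A(1/(-12)), -90 - 83) - 1*(-8261) = -1/(-90 - 83) - 1*(-8261) = -1/(-173) + 8261 = -1*(-1/173) + 8261 = 1/173 + 8261 = 1429154/173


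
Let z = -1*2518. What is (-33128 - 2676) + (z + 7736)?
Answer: -30586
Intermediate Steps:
z = -2518
(-33128 - 2676) + (z + 7736) = (-33128 - 2676) + (-2518 + 7736) = -35804 + 5218 = -30586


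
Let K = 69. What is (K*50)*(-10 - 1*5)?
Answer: -51750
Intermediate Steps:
(K*50)*(-10 - 1*5) = (69*50)*(-10 - 1*5) = 3450*(-10 - 5) = 3450*(-15) = -51750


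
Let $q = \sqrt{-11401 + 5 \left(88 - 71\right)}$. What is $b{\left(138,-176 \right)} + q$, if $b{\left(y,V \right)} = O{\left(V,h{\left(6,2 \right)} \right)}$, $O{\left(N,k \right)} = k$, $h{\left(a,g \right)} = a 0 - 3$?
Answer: $-3 + 2 i \sqrt{2829} \approx -3.0 + 106.38 i$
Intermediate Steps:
$h{\left(a,g \right)} = -3$ ($h{\left(a,g \right)} = 0 - 3 = -3$)
$b{\left(y,V \right)} = -3$
$q = 2 i \sqrt{2829}$ ($q = \sqrt{-11401 + 5 \left(88 - 71\right)} = \sqrt{-11401 + 5 \cdot 17} = \sqrt{-11401 + 85} = \sqrt{-11316} = 2 i \sqrt{2829} \approx 106.38 i$)
$b{\left(138,-176 \right)} + q = -3 + 2 i \sqrt{2829}$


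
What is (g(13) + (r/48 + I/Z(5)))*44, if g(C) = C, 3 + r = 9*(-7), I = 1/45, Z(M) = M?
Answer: 230263/450 ≈ 511.70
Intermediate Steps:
I = 1/45 ≈ 0.022222
r = -66 (r = -3 + 9*(-7) = -3 - 63 = -66)
(g(13) + (r/48 + I/Z(5)))*44 = (13 + (-66/48 + (1/45)/5))*44 = (13 + (-66*1/48 + (1/45)*(⅕)))*44 = (13 + (-11/8 + 1/225))*44 = (13 - 2467/1800)*44 = (20933/1800)*44 = 230263/450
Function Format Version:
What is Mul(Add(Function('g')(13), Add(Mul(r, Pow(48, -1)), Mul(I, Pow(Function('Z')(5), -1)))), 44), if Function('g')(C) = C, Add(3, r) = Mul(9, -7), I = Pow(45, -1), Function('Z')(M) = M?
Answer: Rational(230263, 450) ≈ 511.70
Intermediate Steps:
I = Rational(1, 45) ≈ 0.022222
r = -66 (r = Add(-3, Mul(9, -7)) = Add(-3, -63) = -66)
Mul(Add(Function('g')(13), Add(Mul(r, Pow(48, -1)), Mul(I, Pow(Function('Z')(5), -1)))), 44) = Mul(Add(13, Add(Mul(-66, Pow(48, -1)), Mul(Rational(1, 45), Pow(5, -1)))), 44) = Mul(Add(13, Add(Mul(-66, Rational(1, 48)), Mul(Rational(1, 45), Rational(1, 5)))), 44) = Mul(Add(13, Add(Rational(-11, 8), Rational(1, 225))), 44) = Mul(Add(13, Rational(-2467, 1800)), 44) = Mul(Rational(20933, 1800), 44) = Rational(230263, 450)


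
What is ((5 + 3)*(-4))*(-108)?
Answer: 3456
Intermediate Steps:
((5 + 3)*(-4))*(-108) = (8*(-4))*(-108) = -32*(-108) = 3456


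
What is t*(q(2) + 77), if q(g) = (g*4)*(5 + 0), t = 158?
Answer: 18486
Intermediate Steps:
q(g) = 20*g (q(g) = (4*g)*5 = 20*g)
t*(q(2) + 77) = 158*(20*2 + 77) = 158*(40 + 77) = 158*117 = 18486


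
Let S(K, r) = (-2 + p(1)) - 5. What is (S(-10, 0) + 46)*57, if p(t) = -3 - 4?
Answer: 1824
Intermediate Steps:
p(t) = -7
S(K, r) = -14 (S(K, r) = (-2 - 7) - 5 = -9 - 5 = -14)
(S(-10, 0) + 46)*57 = (-14 + 46)*57 = 32*57 = 1824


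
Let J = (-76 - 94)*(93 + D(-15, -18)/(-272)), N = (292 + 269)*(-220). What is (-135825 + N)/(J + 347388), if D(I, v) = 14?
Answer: -1036980/1326347 ≈ -0.78183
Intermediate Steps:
N = -123420 (N = 561*(-220) = -123420)
J = -63205/4 (J = (-76 - 94)*(93 + 14/(-272)) = -170*(93 + 14*(-1/272)) = -170*(93 - 7/136) = -170*12641/136 = -63205/4 ≈ -15801.)
(-135825 + N)/(J + 347388) = (-135825 - 123420)/(-63205/4 + 347388) = -259245/1326347/4 = -259245*4/1326347 = -1036980/1326347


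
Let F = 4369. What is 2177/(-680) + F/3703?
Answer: -5090511/2518040 ≈ -2.0216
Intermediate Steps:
2177/(-680) + F/3703 = 2177/(-680) + 4369/3703 = 2177*(-1/680) + 4369*(1/3703) = -2177/680 + 4369/3703 = -5090511/2518040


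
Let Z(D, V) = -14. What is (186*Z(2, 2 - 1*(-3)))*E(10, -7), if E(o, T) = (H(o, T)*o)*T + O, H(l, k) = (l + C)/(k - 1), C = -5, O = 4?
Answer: -124341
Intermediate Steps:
H(l, k) = (-5 + l)/(-1 + k) (H(l, k) = (l - 5)/(k - 1) = (-5 + l)/(-1 + k))
E(o, T) = 4 + T*o*(-5 + o)/(-1 + T) (E(o, T) = (((-5 + o)/(-1 + T))*o)*T + 4 = (o*(-5 + o)/(-1 + T))*T + 4 = T*o*(-5 + o)/(-1 + T) + 4 = 4 + T*o*(-5 + o)/(-1 + T))
(186*Z(2, 2 - 1*(-3)))*E(10, -7) = (186*(-14))*((-4 + 4*(-7) - 7*10*(-5 + 10))/(-1 - 7)) = -2604*(-4 - 28 - 7*10*5)/(-8) = -(-651)*(-4 - 28 - 350)/2 = -(-651)*(-382)/2 = -2604*191/4 = -124341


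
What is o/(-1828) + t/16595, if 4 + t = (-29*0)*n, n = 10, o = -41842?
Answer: 347180339/15167830 ≈ 22.889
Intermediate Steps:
t = -4 (t = -4 - 29*0*10 = -4 + 0*10 = -4 + 0 = -4)
o/(-1828) + t/16595 = -41842/(-1828) - 4/16595 = -41842*(-1/1828) - 4*1/16595 = 20921/914 - 4/16595 = 347180339/15167830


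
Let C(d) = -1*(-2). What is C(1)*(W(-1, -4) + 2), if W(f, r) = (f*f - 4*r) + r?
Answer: 30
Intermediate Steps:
W(f, r) = f**2 - 3*r (W(f, r) = (f**2 - 4*r) + r = f**2 - 3*r)
C(d) = 2
C(1)*(W(-1, -4) + 2) = 2*(((-1)**2 - 3*(-4)) + 2) = 2*((1 + 12) + 2) = 2*(13 + 2) = 2*15 = 30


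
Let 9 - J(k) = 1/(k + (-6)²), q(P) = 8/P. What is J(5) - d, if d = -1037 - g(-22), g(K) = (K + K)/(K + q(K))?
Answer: 128897/123 ≈ 1047.9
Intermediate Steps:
J(k) = 9 - 1/(36 + k) (J(k) = 9 - 1/(k + (-6)²) = 9 - 1/(k + 36) = 9 - 1/(36 + k))
g(K) = 2*K/(K + 8/K) (g(K) = (K + K)/(K + 8/K) = (2*K)/(K + 8/K) = 2*K/(K + 8/K))
d = -127793/123 (d = -1037 - 2*(-22)²/(8 + (-22)²) = -1037 - 2*484/(8 + 484) = -1037 - 2*484/492 = -1037 - 1*242/123 = -1037 - 242/123 = -127793/123 ≈ -1039.0)
J(5) - d = (323 + 9*5)/(36 + 5) - 1*(-127793/123) = (323 + 45)/41 + 127793/123 = (1/41)*368 + 127793/123 = 368/41 + 127793/123 = 128897/123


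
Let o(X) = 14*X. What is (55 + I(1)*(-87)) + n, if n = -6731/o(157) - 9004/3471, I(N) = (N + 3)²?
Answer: -10243472039/7629258 ≈ -1342.7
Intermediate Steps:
I(N) = (3 + N)²
n = -43154093/7629258 (n = -6731/(14*157) - 9004/3471 = -6731/2198 - 9004*1/3471 = -6731*1/2198 - 9004/3471 = -6731/2198 - 9004/3471 = -43154093/7629258 ≈ -5.6564)
(55 + I(1)*(-87)) + n = (55 + (3 + 1)²*(-87)) - 43154093/7629258 = (55 + 4²*(-87)) - 43154093/7629258 = (55 + 16*(-87)) - 43154093/7629258 = (55 - 1392) - 43154093/7629258 = -1337 - 43154093/7629258 = -10243472039/7629258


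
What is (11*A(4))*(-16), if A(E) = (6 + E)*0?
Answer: 0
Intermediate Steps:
A(E) = 0
(11*A(4))*(-16) = (11*0)*(-16) = 0*(-16) = 0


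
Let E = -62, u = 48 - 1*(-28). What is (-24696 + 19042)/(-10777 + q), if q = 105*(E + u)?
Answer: 5654/9307 ≈ 0.60750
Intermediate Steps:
u = 76 (u = 48 + 28 = 76)
q = 1470 (q = 105*(-62 + 76) = 105*14 = 1470)
(-24696 + 19042)/(-10777 + q) = (-24696 + 19042)/(-10777 + 1470) = -5654/(-9307) = -5654*(-1/9307) = 5654/9307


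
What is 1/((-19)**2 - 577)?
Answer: -1/216 ≈ -0.0046296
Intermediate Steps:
1/((-19)**2 - 577) = 1/(361 - 577) = 1/(-216) = -1/216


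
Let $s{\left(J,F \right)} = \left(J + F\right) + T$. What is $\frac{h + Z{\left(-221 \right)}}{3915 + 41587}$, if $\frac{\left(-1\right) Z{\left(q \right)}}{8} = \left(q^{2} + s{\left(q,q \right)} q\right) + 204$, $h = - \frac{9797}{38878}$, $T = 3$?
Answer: $- \frac{45429419333}{1769026756} \approx -25.68$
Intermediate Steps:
$s{\left(J,F \right)} = 3 + F + J$ ($s{\left(J,F \right)} = \left(J + F\right) + 3 = \left(F + J\right) + 3 = 3 + F + J$)
$h = - \frac{9797}{38878}$ ($h = \left(-9797\right) \frac{1}{38878} = - \frac{9797}{38878} \approx -0.25199$)
$Z{\left(q \right)} = -1632 - 8 q^{2} - 8 q \left(3 + 2 q\right)$ ($Z{\left(q \right)} = - 8 \left(\left(q^{2} + \left(3 + q + q\right) q\right) + 204\right) = - 8 \left(\left(q^{2} + \left(3 + 2 q\right) q\right) + 204\right) = - 8 \left(\left(q^{2} + q \left(3 + 2 q\right)\right) + 204\right) = - 8 \left(204 + q^{2} + q \left(3 + 2 q\right)\right) = -1632 - 8 q^{2} - 8 q \left(3 + 2 q\right)$)
$\frac{h + Z{\left(-221 \right)}}{3915 + 41587} = \frac{- \frac{9797}{38878} - \left(-3672 + 1172184\right)}{3915 + 41587} = \frac{- \frac{9797}{38878} - 1168512}{45502} = \left(- \frac{9797}{38878} - 1168512\right) \frac{1}{45502} = \left(- \frac{45429419333}{38878}\right) \frac{1}{45502} = - \frac{45429419333}{1769026756}$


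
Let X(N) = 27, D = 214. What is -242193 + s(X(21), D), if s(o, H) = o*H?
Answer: -236415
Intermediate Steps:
s(o, H) = H*o
-242193 + s(X(21), D) = -242193 + 214*27 = -242193 + 5778 = -236415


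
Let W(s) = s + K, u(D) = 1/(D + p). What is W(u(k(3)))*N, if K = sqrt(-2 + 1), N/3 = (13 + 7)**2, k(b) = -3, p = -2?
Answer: -240 + 1200*I ≈ -240.0 + 1200.0*I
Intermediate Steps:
N = 1200 (N = 3*(13 + 7)**2 = 3*20**2 = 3*400 = 1200)
K = I (K = sqrt(-1) = I ≈ 1.0*I)
u(D) = 1/(-2 + D) (u(D) = 1/(D - 2) = 1/(-2 + D))
W(s) = I + s (W(s) = s + I = I + s)
W(u(k(3)))*N = (I + 1/(-2 - 3))*1200 = (I + 1/(-5))*1200 = (I - 1/5)*1200 = (-1/5 + I)*1200 = -240 + 1200*I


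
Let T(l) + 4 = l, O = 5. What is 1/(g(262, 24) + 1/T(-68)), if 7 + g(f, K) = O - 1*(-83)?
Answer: 72/5831 ≈ 0.012348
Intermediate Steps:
T(l) = -4 + l
g(f, K) = 81 (g(f, K) = -7 + (5 - 1*(-83)) = -7 + (5 + 83) = -7 + 88 = 81)
1/(g(262, 24) + 1/T(-68)) = 1/(81 + 1/(-4 - 68)) = 1/(81 + 1/(-72)) = 1/(81 - 1/72) = 1/(5831/72) = 72/5831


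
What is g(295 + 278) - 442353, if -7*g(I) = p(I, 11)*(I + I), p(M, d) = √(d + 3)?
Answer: -442353 - 1146*√14/7 ≈ -4.4297e+5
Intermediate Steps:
p(M, d) = √(3 + d)
g(I) = -2*I*√14/7 (g(I) = -√(3 + 11)*(I + I)/7 = -√14*2*I/7 = -2*I*√14/7)
g(295 + 278) - 442353 = -2*(295 + 278)*√14/7 - 442353 = -2/7*573*√14 - 442353 = -1146*√14/7 - 442353 = -442353 - 1146*√14/7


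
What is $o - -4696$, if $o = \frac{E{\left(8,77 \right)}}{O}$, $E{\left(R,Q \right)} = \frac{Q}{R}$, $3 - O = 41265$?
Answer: $\frac{1550130739}{330096} \approx 4696.0$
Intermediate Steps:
$O = -41262$ ($O = 3 - 41265 = -41262$)
$o = - \frac{77}{330096}$ ($o = \frac{77 \cdot \frac{1}{8}}{-41262} = 77 \cdot \frac{1}{8} \left(- \frac{1}{41262}\right) = \frac{77}{8} \left(- \frac{1}{41262}\right) = - \frac{77}{330096} \approx -0.00023327$)
$o - -4696 = - \frac{77}{330096} - -4696 = - \frac{77}{330096} + 4696 = \frac{1550130739}{330096}$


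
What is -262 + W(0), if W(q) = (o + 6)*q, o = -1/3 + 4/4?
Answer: -262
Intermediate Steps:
o = ⅔ (o = -1*⅓ + 4*(¼) = -⅓ + 1 = ⅔ ≈ 0.66667)
W(q) = 20*q/3 (W(q) = (⅔ + 6)*q = 20*q/3)
-262 + W(0) = -262 + (20/3)*0 = -262 + 0 = -262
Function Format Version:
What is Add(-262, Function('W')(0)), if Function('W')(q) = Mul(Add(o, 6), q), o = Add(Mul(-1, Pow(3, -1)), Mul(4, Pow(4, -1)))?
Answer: -262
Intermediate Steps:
o = Rational(2, 3) (o = Add(Mul(-1, Rational(1, 3)), Mul(4, Rational(1, 4))) = Add(Rational(-1, 3), 1) = Rational(2, 3) ≈ 0.66667)
Function('W')(q) = Mul(Rational(20, 3), q) (Function('W')(q) = Mul(Add(Rational(2, 3), 6), q) = Mul(Rational(20, 3), q))
Add(-262, Function('W')(0)) = Add(-262, Mul(Rational(20, 3), 0)) = Add(-262, 0) = -262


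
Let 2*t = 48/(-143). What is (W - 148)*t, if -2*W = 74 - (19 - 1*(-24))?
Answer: 3924/143 ≈ 27.441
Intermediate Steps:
t = -24/143 (t = (48/(-143))/2 = (48*(-1/143))/2 = (½)*(-48/143) = -24/143 ≈ -0.16783)
W = -31/2 (W = -(74 - (19 - 1*(-24)))/2 = -(74 - (19 + 24))/2 = -(74 - 1*43)/2 = -(74 - 43)/2 = -½*31 = -31/2 ≈ -15.500)
(W - 148)*t = (-31/2 - 148)*(-24/143) = -327/2*(-24/143) = 3924/143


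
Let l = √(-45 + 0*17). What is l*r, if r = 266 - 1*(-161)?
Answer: 1281*I*√5 ≈ 2864.4*I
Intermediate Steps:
r = 427 (r = 266 + 161 = 427)
l = 3*I*√5 (l = √(-45 + 0) = √(-45) = 3*I*√5 ≈ 6.7082*I)
l*r = (3*I*√5)*427 = 1281*I*√5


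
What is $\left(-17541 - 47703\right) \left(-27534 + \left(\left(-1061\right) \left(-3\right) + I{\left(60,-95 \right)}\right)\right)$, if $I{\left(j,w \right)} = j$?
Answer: $1584842004$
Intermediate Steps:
$\left(-17541 - 47703\right) \left(-27534 + \left(\left(-1061\right) \left(-3\right) + I{\left(60,-95 \right)}\right)\right) = \left(-17541 - 47703\right) \left(-27534 + \left(\left(-1061\right) \left(-3\right) + 60\right)\right) = - 65244 \left(-27534 + \left(3183 + 60\right)\right) = - 65244 \left(-27534 + 3243\right) = \left(-65244\right) \left(-24291\right) = 1584842004$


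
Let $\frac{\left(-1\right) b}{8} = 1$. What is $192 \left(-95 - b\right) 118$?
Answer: $-1971072$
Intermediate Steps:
$b = -8$ ($b = \left(-8\right) 1 = -8$)
$192 \left(-95 - b\right) 118 = 192 \left(-95 - -8\right) 118 = 192 \left(-95 + 8\right) 118 = 192 \left(-87\right) 118 = \left(-16704\right) 118 = -1971072$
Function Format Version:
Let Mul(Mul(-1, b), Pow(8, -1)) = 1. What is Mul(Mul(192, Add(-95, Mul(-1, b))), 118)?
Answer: -1971072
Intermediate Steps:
b = -8 (b = Mul(-8, 1) = -8)
Mul(Mul(192, Add(-95, Mul(-1, b))), 118) = Mul(Mul(192, Add(-95, Mul(-1, -8))), 118) = Mul(Mul(192, Add(-95, 8)), 118) = Mul(Mul(192, -87), 118) = Mul(-16704, 118) = -1971072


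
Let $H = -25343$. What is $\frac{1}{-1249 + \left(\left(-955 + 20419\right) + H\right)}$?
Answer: $- \frac{1}{7128} \approx -0.00014029$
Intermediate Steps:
$\frac{1}{-1249 + \left(\left(-955 + 20419\right) + H\right)} = \frac{1}{-1249 + \left(\left(-955 + 20419\right) - 25343\right)} = \frac{1}{-1249 + \left(19464 - 25343\right)} = \frac{1}{-1249 - 5879} = \frac{1}{-7128} = - \frac{1}{7128}$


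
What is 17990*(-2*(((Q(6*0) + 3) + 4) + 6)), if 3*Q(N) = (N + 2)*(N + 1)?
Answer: -1475180/3 ≈ -4.9173e+5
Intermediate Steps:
Q(N) = (1 + N)*(2 + N)/3 (Q(N) = ((N + 2)*(N + 1))/3 = ((2 + N)*(1 + N))/3 = ((1 + N)*(2 + N))/3 = (1 + N)*(2 + N)/3)
17990*(-2*(((Q(6*0) + 3) + 4) + 6)) = 17990*(-2*((((2/3 + 6*0 + (6*0)**2/3) + 3) + 4) + 6)) = 17990*(-2*((((2/3 + 0 + (1/3)*0**2) + 3) + 4) + 6)) = 17990*(-2*((((2/3 + 0 + (1/3)*0) + 3) + 4) + 6)) = 17990*(-2*((((2/3 + 0 + 0) + 3) + 4) + 6)) = 17990*(-2*(((2/3 + 3) + 4) + 6)) = 17990*(-2*((11/3 + 4) + 6)) = 17990*(-2*(23/3 + 6)) = 17990*(-2*41/3) = 17990*(-82/3) = -1475180/3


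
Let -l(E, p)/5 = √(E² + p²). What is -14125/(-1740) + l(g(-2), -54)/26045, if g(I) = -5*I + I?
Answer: 2825/348 - 2*√745/5209 ≈ 8.1073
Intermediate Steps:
g(I) = -4*I
l(E, p) = -5*√(E² + p²)
-14125/(-1740) + l(g(-2), -54)/26045 = -14125/(-1740) - 5*√((-4*(-2))² + (-54)²)/26045 = -14125*(-1/1740) - 5*√(8² + 2916)*(1/26045) = 2825/348 - 5*√(64 + 2916)*(1/26045) = 2825/348 - 10*√745*(1/26045) = 2825/348 - 2*√745/5209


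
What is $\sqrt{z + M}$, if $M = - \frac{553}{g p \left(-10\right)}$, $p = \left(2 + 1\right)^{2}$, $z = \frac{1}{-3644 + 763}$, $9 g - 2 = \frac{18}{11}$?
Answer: $\frac{\sqrt{50488726963}}{57620} \approx 3.8996$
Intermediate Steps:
$g = \frac{40}{99}$ ($g = \frac{2}{9} + \frac{18 \cdot \frac{1}{11}}{9} = \frac{2}{9} + \frac{1}{9} \cdot \frac{18}{11} = \frac{2}{9} + \frac{2}{11} = \frac{40}{99} \approx 0.40404$)
$z = - \frac{1}{2881}$ ($z = \frac{1}{-2881} = - \frac{1}{2881} \approx -0.0003471$)
$p = 9$ ($p = 3^{2} = 9$)
$M = \frac{6083}{400}$ ($M = - \frac{553}{\frac{40}{99} \cdot 9 \left(-10\right)} = - \frac{553}{\frac{40}{11} \left(-10\right)} = - \frac{553}{- \frac{400}{11}} = \left(-553\right) \left(- \frac{11}{400}\right) = \frac{6083}{400} \approx 15.208$)
$\sqrt{z + M} = \sqrt{- \frac{1}{2881} + \frac{6083}{400}} = \sqrt{\frac{17524723}{1152400}} = \frac{\sqrt{50488726963}}{57620}$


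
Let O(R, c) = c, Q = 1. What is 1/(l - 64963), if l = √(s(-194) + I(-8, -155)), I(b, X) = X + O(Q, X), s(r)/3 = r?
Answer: -64963/4220192261 - 2*I*√223/4220192261 ≈ -1.5393e-5 - 7.077e-9*I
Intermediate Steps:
s(r) = 3*r
I(b, X) = 2*X (I(b, X) = X + X = 2*X)
l = 2*I*√223 (l = √(3*(-194) + 2*(-155)) = √(-582 - 310) = √(-892) = 2*I*√223 ≈ 29.866*I)
1/(l - 64963) = 1/(2*I*√223 - 64963) = 1/(-64963 + 2*I*√223)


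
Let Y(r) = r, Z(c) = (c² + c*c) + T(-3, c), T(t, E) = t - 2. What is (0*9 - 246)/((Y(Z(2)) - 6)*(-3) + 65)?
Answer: -123/37 ≈ -3.3243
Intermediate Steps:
T(t, E) = -2 + t
Z(c) = -5 + 2*c² (Z(c) = (c² + c*c) + (-2 - 3) = (c² + c²) - 5 = 2*c² - 5 = -5 + 2*c²)
(0*9 - 246)/((Y(Z(2)) - 6)*(-3) + 65) = (0*9 - 246)/(((-5 + 2*2²) - 6)*(-3) + 65) = (0 - 246)/(((-5 + 2*4) - 6)*(-3) + 65) = -246/(((-5 + 8) - 6)*(-3) + 65) = -246/((3 - 6)*(-3) + 65) = -246/(-3*(-3) + 65) = -246/(9 + 65) = -246/74 = -246*1/74 = -123/37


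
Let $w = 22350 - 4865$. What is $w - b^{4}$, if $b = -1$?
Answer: $17484$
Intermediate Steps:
$w = 17485$ ($w = 22350 - 4865 = 17485$)
$w - b^{4} = 17485 - \left(-1\right)^{4} = 17485 - 1 = 17484$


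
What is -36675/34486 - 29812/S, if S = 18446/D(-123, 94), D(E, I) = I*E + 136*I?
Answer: -1567344877/793178 ≈ -1976.0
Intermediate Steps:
D(E, I) = 136*I + E*I (D(E, I) = E*I + 136*I = 136*I + E*I)
S = 9223/611 (S = 18446/((94*(136 - 123))) = 18446/((94*13)) = 18446/1222 = 18446*(1/1222) = 9223/611 ≈ 15.095)
-36675/34486 - 29812/S = -36675/34486 - 29812/9223/611 = -36675*1/34486 - 29812*611/9223 = -36675/34486 - 18215132/9223 = -1567344877/793178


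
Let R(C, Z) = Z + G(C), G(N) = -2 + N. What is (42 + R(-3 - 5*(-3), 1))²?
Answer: 2809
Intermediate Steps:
R(C, Z) = -2 + C + Z (R(C, Z) = Z + (-2 + C) = -2 + C + Z)
(42 + R(-3 - 5*(-3), 1))² = (42 + (-2 + (-3 - 5*(-3)) + 1))² = (42 + (-2 + (-3 + 15) + 1))² = (42 + (-2 + 12 + 1))² = (42 + 11)² = 53² = 2809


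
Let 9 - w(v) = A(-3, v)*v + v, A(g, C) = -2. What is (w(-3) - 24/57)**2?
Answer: 11236/361 ≈ 31.125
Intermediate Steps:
w(v) = 9 + v (w(v) = 9 - (-2*v + v) = 9 - (-1)*v = 9 + v)
(w(-3) - 24/57)**2 = ((9 - 3) - 24/57)**2 = (6 - 24*1/57)**2 = (6 - 8/19)**2 = (106/19)**2 = 11236/361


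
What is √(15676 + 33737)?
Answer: √49413 ≈ 222.29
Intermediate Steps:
√(15676 + 33737) = √49413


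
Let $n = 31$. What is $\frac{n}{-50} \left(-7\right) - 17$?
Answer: $- \frac{633}{50} \approx -12.66$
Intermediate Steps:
$\frac{n}{-50} \left(-7\right) - 17 = \frac{31}{-50} \left(-7\right) - 17 = 31 \left(- \frac{1}{50}\right) \left(-7\right) - 17 = \left(- \frac{31}{50}\right) \left(-7\right) - 17 = \frac{217}{50} - 17 = - \frac{633}{50}$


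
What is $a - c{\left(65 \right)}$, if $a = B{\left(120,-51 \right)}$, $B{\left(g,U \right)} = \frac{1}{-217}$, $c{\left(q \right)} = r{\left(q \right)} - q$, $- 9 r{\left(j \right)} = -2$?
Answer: $\frac{126502}{1953} \approx 64.773$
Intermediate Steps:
$r{\left(j \right)} = \frac{2}{9}$ ($r{\left(j \right)} = \left(- \frac{1}{9}\right) \left(-2\right) = \frac{2}{9}$)
$c{\left(q \right)} = \frac{2}{9} - q$
$B{\left(g,U \right)} = - \frac{1}{217}$
$a = - \frac{1}{217} \approx -0.0046083$
$a - c{\left(65 \right)} = - \frac{1}{217} - \left(\frac{2}{9} - 65\right) = - \frac{1}{217} - - \frac{583}{9} = - \frac{1}{217} + \frac{583}{9} = \frac{126502}{1953}$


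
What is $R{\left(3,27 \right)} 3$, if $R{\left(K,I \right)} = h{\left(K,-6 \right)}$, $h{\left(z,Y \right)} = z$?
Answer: $9$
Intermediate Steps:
$R{\left(K,I \right)} = K$
$R{\left(3,27 \right)} 3 = 3 \cdot 3 = 9$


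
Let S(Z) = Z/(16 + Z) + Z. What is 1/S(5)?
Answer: 21/110 ≈ 0.19091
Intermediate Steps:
S(Z) = Z + Z/(16 + Z) (S(Z) = Z/(16 + Z) + Z = Z + Z/(16 + Z))
1/S(5) = 1/(5*(17 + 5)/(16 + 5)) = 1/(5*22/21) = 1/(5*(1/21)*22) = 1/(110/21) = 21/110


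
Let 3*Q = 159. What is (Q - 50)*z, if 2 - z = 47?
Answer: -135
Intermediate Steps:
z = -45 (z = 2 - 1*47 = 2 - 47 = -45)
Q = 53 (Q = (1/3)*159 = 53)
(Q - 50)*z = (53 - 50)*(-45) = 3*(-45) = -135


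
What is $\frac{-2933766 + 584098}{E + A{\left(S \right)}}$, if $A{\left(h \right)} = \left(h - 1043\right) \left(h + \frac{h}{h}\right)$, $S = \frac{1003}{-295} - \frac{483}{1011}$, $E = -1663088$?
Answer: $\frac{6671236127300}{4713327444139} \approx 1.4154$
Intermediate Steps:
$S = - \frac{6534}{1685}$ ($S = 1003 \left(- \frac{1}{295}\right) - \frac{161}{337} = - \frac{17}{5} - \frac{161}{337} = - \frac{6534}{1685} \approx -3.8777$)
$A{\left(h \right)} = \left(1 + h\right) \left(-1043 + h\right)$ ($A{\left(h \right)} = \left(-1043 + h\right) \left(h + 1\right) = \left(-1043 + h\right) \left(1 + h\right) = \left(1 + h\right) \left(-1043 + h\right)$)
$\frac{-2933766 + 584098}{E + A{\left(S \right)}} = \frac{-2933766 + 584098}{-1663088 - \left(- \frac{5050973}{1685} - \frac{42693156}{2839225}\right)} = - \frac{2349668}{-1663088 + \left(-1043 + \frac{42693156}{2839225} + \frac{6808428}{1685}\right)} = - \frac{2349668}{-1663088 + \frac{8553582661}{2839225}} = - \frac{2349668}{- \frac{4713327444139}{2839225}} = \left(-2349668\right) \left(- \frac{2839225}{4713327444139}\right) = \frac{6671236127300}{4713327444139}$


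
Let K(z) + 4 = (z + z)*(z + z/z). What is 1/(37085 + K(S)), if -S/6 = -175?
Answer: 1/2244181 ≈ 4.4560e-7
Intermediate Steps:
S = 1050 (S = -6*(-175) = 1050)
K(z) = -4 + 2*z*(1 + z) (K(z) = -4 + (z + z)*(z + z/z) = -4 + (2*z)*(z + 1) = -4 + (2*z)*(1 + z) = -4 + 2*z*(1 + z))
1/(37085 + K(S)) = 1/(37085 + (-4 + 2*1050 + 2*1050²)) = 1/(37085 + (-4 + 2100 + 2*1102500)) = 1/(37085 + (-4 + 2100 + 2205000)) = 1/(37085 + 2207096) = 1/2244181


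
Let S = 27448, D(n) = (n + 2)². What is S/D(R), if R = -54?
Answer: 3431/338 ≈ 10.151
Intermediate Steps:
D(n) = (2 + n)²
S/D(R) = 27448/((2 - 54)²) = 27448/((-52)²) = 27448/2704 = 27448*(1/2704) = 3431/338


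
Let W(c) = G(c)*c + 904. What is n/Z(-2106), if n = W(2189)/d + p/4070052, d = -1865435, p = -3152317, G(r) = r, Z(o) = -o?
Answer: -725333583697/456846604434792 ≈ -0.0015877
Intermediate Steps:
W(c) = 904 + c² (W(c) = c*c + 904 = c² + 904 = 904 + c²)
n = -725333583697/216926212932 (n = (904 + 2189²)/(-1865435) - 3152317/4070052 = (904 + 4791721)*(-1/1865435) - 3152317*1/4070052 = 4792625*(-1/1865435) - 450331/581436 = -958525/373087 - 450331/581436 = -725333583697/216926212932 ≈ -3.3437)
n/Z(-2106) = -725333583697/(216926212932*((-1*(-2106)))) = -725333583697/216926212932/2106 = -725333583697/216926212932*1/2106 = -725333583697/456846604434792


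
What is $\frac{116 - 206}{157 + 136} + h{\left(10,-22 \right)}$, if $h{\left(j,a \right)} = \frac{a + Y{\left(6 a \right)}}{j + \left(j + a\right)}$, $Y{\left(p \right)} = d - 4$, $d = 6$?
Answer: $\frac{2840}{293} \approx 9.6928$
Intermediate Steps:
$Y{\left(p \right)} = 2$ ($Y{\left(p \right)} = 6 - 4 = 2$)
$h{\left(j,a \right)} = \frac{2 + a}{a + 2 j}$ ($h{\left(j,a \right)} = \frac{a + 2}{j + \left(j + a\right)} = \frac{2 + a}{j + \left(a + j\right)} = \frac{2 + a}{a + 2 j}$)
$\frac{116 - 206}{157 + 136} + h{\left(10,-22 \right)} = \frac{116 - 206}{157 + 136} + \frac{2 - 22}{-22 + 2 \cdot 10} = - \frac{90}{293} + \frac{1}{-22 + 20} \left(-20\right) = \left(-90\right) \frac{1}{293} + \frac{1}{-2} \left(-20\right) = - \frac{90}{293} - -10 = - \frac{90}{293} + 10 = \frac{2840}{293}$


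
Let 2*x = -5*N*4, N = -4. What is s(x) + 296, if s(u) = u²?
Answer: 1896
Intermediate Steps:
x = 40 (x = (-5*(-4)*4)/2 = (20*4)/2 = (½)*80 = 40)
s(x) + 296 = 40² + 296 = 1600 + 296 = 1896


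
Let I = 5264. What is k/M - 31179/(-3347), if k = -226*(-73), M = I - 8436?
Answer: 21840491/5308342 ≈ 4.1144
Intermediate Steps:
M = -3172 (M = 5264 - 8436 = -3172)
k = 16498
k/M - 31179/(-3347) = 16498/(-3172) - 31179/(-3347) = 16498*(-1/3172) - 31179*(-1/3347) = -8249/1586 + 31179/3347 = 21840491/5308342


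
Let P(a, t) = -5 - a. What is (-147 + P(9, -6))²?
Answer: 25921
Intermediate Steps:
(-147 + P(9, -6))² = (-147 + (-5 - 1*9))² = (-147 + (-5 - 9))² = (-147 - 14)² = (-161)² = 25921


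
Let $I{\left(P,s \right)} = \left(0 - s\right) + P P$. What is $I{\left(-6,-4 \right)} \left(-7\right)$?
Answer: $-280$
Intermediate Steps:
$I{\left(P,s \right)} = P^{2} - s$ ($I{\left(P,s \right)} = - s + P^{2} = P^{2} - s$)
$I{\left(-6,-4 \right)} \left(-7\right) = \left(\left(-6\right)^{2} - -4\right) \left(-7\right) = \left(36 + 4\right) \left(-7\right) = 40 \left(-7\right) = -280$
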